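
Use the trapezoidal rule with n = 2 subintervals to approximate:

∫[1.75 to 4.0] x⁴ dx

f(x) = x⁴
a = 1.75, b = 4.0, n = 2
h = (b - a)/n = 1.125000

Trapezoidal rule: (h/2)[f(x₀) + 2f(x₁) + 2f(x₂) + ... + f(xₙ)]

x_0 = 1.7500, f(x_0) = 9.378906, coefficient = 1
x_1 = 2.8750, f(x_1) = 68.320557, coefficient = 2
x_2 = 4.0000, f(x_2) = 256.000000, coefficient = 1

I ≈ (1.125000/2) × 402.020020 = 226.136261
Exact value: 201.517383
Error: 24.618878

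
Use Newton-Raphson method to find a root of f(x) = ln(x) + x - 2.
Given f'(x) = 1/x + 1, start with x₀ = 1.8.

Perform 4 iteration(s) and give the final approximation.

f(x) = ln(x) + x - 2
f'(x) = 1/x + 1
x₀ = 1.8

Newton-Raphson formula: x_{n+1} = x_n - f(x_n)/f'(x_n)

Iteration 1:
  f(1.800000) = 0.387787
  f'(1.800000) = 1.555556
  x_1 = 1.800000 - 0.387787/1.555556 = 1.550709
Iteration 2:
  f(1.550709) = -0.010579
  f'(1.550709) = 1.644866
  x_2 = 1.550709 - (-0.010579)/1.644866 = 1.557140
Iteration 3:
  f(1.557140) = -0.000009
  f'(1.557140) = 1.642203
  x_3 = 1.557140 - (-0.000009)/1.642203 = 1.557146
Iteration 4:
  f(1.557146) = 0.000000
  f'(1.557146) = 1.642201
  x_4 = 1.557146 - 0.000000/1.642201 = 1.557146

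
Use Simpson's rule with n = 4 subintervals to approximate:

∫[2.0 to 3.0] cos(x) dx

f(x) = cos(x)
a = 2.0, b = 3.0, n = 4
h = (b - a)/n = 0.250000

Simpson's rule: (h/3)[f(x₀) + 4f(x₁) + 2f(x₂) + ... + f(xₙ)]

x_0 = 2.0000, f(x_0) = -0.416147, coefficient = 1
x_1 = 2.2500, f(x_1) = -0.628174, coefficient = 4
x_2 = 2.5000, f(x_2) = -0.801144, coefficient = 2
x_3 = 2.7500, f(x_3) = -0.924302, coefficient = 4
x_4 = 3.0000, f(x_4) = -0.989992, coefficient = 1

I ≈ (0.250000/3) × -9.218331 = -0.768194
Exact value: -0.768177
Error: 0.000017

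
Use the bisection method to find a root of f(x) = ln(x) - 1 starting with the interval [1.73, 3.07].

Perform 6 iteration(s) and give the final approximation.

f(x) = ln(x) - 1
Initial interval: [1.73, 3.07]

Iteration 1:
  c_1 = (1.730000 + 3.070000)/2 = 2.400000
  f(c_1) = f(2.400000) = -0.124531
  f(a) × f(c) ≥ 0, new interval: [2.400000, 3.070000]
Iteration 2:
  c_2 = (2.400000 + 3.070000)/2 = 2.735000
  f(c_2) = f(2.735000) = 0.006131
  f(a) × f(c) < 0, new interval: [2.400000, 2.735000]
Iteration 3:
  c_3 = (2.400000 + 2.735000)/2 = 2.567500
  f(c_3) = f(2.567500) = -0.057067
  f(a) × f(c) ≥ 0, new interval: [2.567500, 2.735000]
Iteration 4:
  c_4 = (2.567500 + 2.735000)/2 = 2.651250
  f(c_4) = f(2.651250) = -0.024969
  f(a) × f(c) ≥ 0, new interval: [2.651250, 2.735000]
Iteration 5:
  c_5 = (2.651250 + 2.735000)/2 = 2.693125
  f(c_5) = f(2.693125) = -0.009298
  f(a) × f(c) ≥ 0, new interval: [2.693125, 2.735000]
Iteration 6:
  c_6 = (2.693125 + 2.735000)/2 = 2.714062
  f(c_6) = f(2.714062) = -0.001553
  f(a) × f(c) ≥ 0, new interval: [2.714062, 2.735000]

After 6 iteration(s), the approximation is c_6 = 2.714062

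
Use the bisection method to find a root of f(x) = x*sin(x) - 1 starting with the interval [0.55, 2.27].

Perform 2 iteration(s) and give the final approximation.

f(x) = x*sin(x) - 1
Initial interval: [0.55, 2.27]

Iteration 1:
  c_1 = (0.550000 + 2.270000)/2 = 1.410000
  f(c_1) = f(1.410000) = 0.391811
  f(a) × f(c) < 0, new interval: [0.550000, 1.410000]
Iteration 2:
  c_2 = (0.550000 + 1.410000)/2 = 0.980000
  f(c_2) = f(0.980000) = -0.186113
  f(a) × f(c) ≥ 0, new interval: [0.980000, 1.410000]

After 2 iteration(s), the approximation is c_2 = 0.980000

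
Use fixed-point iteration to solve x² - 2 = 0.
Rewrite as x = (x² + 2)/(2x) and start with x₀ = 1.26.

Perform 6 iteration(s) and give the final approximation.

Equation: x² - 2 = 0
Fixed-point form: x = (x² + 2)/(2x)
x₀ = 1.26

x_1 = g(1.260000) = 1.423651
x_2 = g(1.423651) = 1.414245
x_3 = g(1.414245) = 1.414214
x_4 = g(1.414214) = 1.414214
x_5 = g(1.414214) = 1.414214
x_6 = g(1.414214) = 1.414214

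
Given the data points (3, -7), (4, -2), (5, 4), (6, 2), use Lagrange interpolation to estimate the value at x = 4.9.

Lagrange interpolation formula:
P(x) = Σ yᵢ × Lᵢ(x)
where Lᵢ(x) = Π_{j≠i} (x - xⱼ)/(xᵢ - xⱼ)

L_0(4.9) = (4.9 - 4)/(3 - 4) × (4.9 - 5)/(3 - 5) × (4.9 - 6)/(3 - 6) = -0.016500
L_1(4.9) = (4.9 - 3)/(4 - 3) × (4.9 - 5)/(4 - 5) × (4.9 - 6)/(4 - 6) = 0.104500
L_2(4.9) = (4.9 - 3)/(5 - 3) × (4.9 - 4)/(5 - 4) × (4.9 - 6)/(5 - 6) = 0.940500
L_3(4.9) = (4.9 - 3)/(6 - 3) × (4.9 - 4)/(6 - 4) × (4.9 - 5)/(6 - 5) = -0.028500

P(4.9) = (-7)×L_0(4.9) + (-2)×L_1(4.9) + 4×L_2(4.9) + 2×L_3(4.9)
P(4.9) = 3.611500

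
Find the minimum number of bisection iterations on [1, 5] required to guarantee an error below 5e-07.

We need (b-a)/2^n ≤ 5e-07
(5 - 1)/2^n ≤ 5e-07
4/2^n ≤ 5e-07
2^n ≥ 8000000
n ≥ log₂(8000000) = 22.93
n ≥ 23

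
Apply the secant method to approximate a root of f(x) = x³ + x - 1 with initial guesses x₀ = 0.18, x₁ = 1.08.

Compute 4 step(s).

f(x) = x³ + x - 1
x₀ = 0.18, x₁ = 1.08

Secant formula: x_{n+1} = x_n - f(x_n)(x_n - x_{n-1})/(f(x_n) - f(x_{n-1}))

Iteration 1:
  f(0.180000) = -0.814168
  f(1.080000) = 1.339712
  x_2 = 1.080000 - 1.339712×(1.080000 - 0.180000)/(1.339712 - (-0.814168))
       = 0.520201
Iteration 2:
  f(1.080000) = 1.339712
  f(0.520201) = -0.339029
  x_3 = 0.520201 - (-0.339029)×(0.520201 - 1.080000)/(-0.339029 - 1.339712)
       = 0.633254
Iteration 3:
  f(0.520201) = -0.339029
  f(0.633254) = -0.112804
  x_4 = 0.633254 - (-0.112804)×(0.633254 - 0.520201)/(-0.112804 - (-0.339029))
       = 0.689627
Iteration 4:
  f(0.633254) = -0.112804
  f(0.689627) = 0.017603
  x_5 = 0.689627 - 0.017603×(0.689627 - 0.633254)/(0.017603 - (-0.112804))
       = 0.682017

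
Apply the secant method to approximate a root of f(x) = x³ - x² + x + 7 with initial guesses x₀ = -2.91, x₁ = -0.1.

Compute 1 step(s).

f(x) = x³ - x² + x + 7
x₀ = -2.91, x₁ = -0.1

Secant formula: x_{n+1} = x_n - f(x_n)(x_n - x_{n-1})/(f(x_n) - f(x_{n-1}))

Iteration 1:
  f(-2.910000) = -29.020271
  f(-0.100000) = 6.889000
  x_2 = -0.100000 - 6.889000×(-0.100000 - (-2.910000))/(6.889000 - (-29.020271))
       = -0.639083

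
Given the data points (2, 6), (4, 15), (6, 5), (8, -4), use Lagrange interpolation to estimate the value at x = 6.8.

Lagrange interpolation formula:
P(x) = Σ yᵢ × Lᵢ(x)
where Lᵢ(x) = Π_{j≠i} (x - xⱼ)/(xᵢ - xⱼ)

L_0(6.8) = (6.8 - 4)/(2 - 4) × (6.8 - 6)/(2 - 6) × (6.8 - 8)/(2 - 8) = 0.056000
L_1(6.8) = (6.8 - 2)/(4 - 2) × (6.8 - 6)/(4 - 6) × (6.8 - 8)/(4 - 8) = -0.288000
L_2(6.8) = (6.8 - 2)/(6 - 2) × (6.8 - 4)/(6 - 4) × (6.8 - 8)/(6 - 8) = 1.008000
L_3(6.8) = (6.8 - 2)/(8 - 2) × (6.8 - 4)/(8 - 4) × (6.8 - 6)/(8 - 6) = 0.224000

P(6.8) = 6×L_0(6.8) + 15×L_1(6.8) + 5×L_2(6.8) + (-4)×L_3(6.8)
P(6.8) = 0.160000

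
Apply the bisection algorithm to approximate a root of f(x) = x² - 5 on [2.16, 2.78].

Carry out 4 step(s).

f(x) = x² - 5
Initial interval: [2.16, 2.78]

Iteration 1:
  c_1 = (2.160000 + 2.780000)/2 = 2.470000
  f(c_1) = f(2.470000) = 1.100900
  f(a) × f(c) < 0, new interval: [2.160000, 2.470000]
Iteration 2:
  c_2 = (2.160000 + 2.470000)/2 = 2.315000
  f(c_2) = f(2.315000) = 0.359225
  f(a) × f(c) < 0, new interval: [2.160000, 2.315000]
Iteration 3:
  c_3 = (2.160000 + 2.315000)/2 = 2.237500
  f(c_3) = f(2.237500) = 0.006406
  f(a) × f(c) < 0, new interval: [2.160000, 2.237500]
Iteration 4:
  c_4 = (2.160000 + 2.237500)/2 = 2.198750
  f(c_4) = f(2.198750) = -0.165498
  f(a) × f(c) ≥ 0, new interval: [2.198750, 2.237500]

After 4 iteration(s), the approximation is c_4 = 2.198750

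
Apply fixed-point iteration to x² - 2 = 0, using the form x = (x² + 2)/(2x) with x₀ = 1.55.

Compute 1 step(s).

Equation: x² - 2 = 0
Fixed-point form: x = (x² + 2)/(2x)
x₀ = 1.55

x_1 = g(1.550000) = 1.420161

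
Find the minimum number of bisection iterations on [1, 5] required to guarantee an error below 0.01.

We need (b-a)/2^n ≤ 0.01
(5 - 1)/2^n ≤ 0.01
4/2^n ≤ 0.01
2^n ≥ 400
n ≥ log₂(400) = 8.64
n ≥ 9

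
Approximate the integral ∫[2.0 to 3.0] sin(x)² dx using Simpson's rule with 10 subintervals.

f(x) = sin(x)²
a = 2.0, b = 3.0, n = 10
h = (b - a)/n = 0.100000

Simpson's rule: (h/3)[f(x₀) + 4f(x₁) + 2f(x₂) + ... + f(xₙ)]

x_0 = 2.0000, f(x_0) = 0.826822, coefficient = 1
x_1 = 2.1000, f(x_1) = 0.745130, coefficient = 4
x_2 = 2.2000, f(x_2) = 0.653666, coefficient = 2
x_3 = 2.3000, f(x_3) = 0.556076, coefficient = 4
x_4 = 2.4000, f(x_4) = 0.456251, coefficient = 2
x_5 = 2.5000, f(x_5) = 0.358169, coefficient = 4
x_6 = 2.6000, f(x_6) = 0.265742, coefficient = 2
x_7 = 2.7000, f(x_7) = 0.182654, coefficient = 4
x_8 = 2.8000, f(x_8) = 0.112217, coefficient = 2
x_9 = 2.9000, f(x_9) = 0.057240, coefficient = 4
x_10 = 3.0000, f(x_10) = 0.019915, coefficient = 1

I ≈ (0.100000/3) × 11.419566 = 0.380652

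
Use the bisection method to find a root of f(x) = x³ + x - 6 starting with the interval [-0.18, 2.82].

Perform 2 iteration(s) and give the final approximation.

f(x) = x³ + x - 6
Initial interval: [-0.18, 2.82]

Iteration 1:
  c_1 = (-0.180000 + 2.820000)/2 = 1.320000
  f(c_1) = f(1.320000) = -2.380032
  f(a) × f(c) ≥ 0, new interval: [1.320000, 2.820000]
Iteration 2:
  c_2 = (1.320000 + 2.820000)/2 = 2.070000
  f(c_2) = f(2.070000) = 4.939743
  f(a) × f(c) < 0, new interval: [1.320000, 2.070000]

After 2 iteration(s), the approximation is c_2 = 2.070000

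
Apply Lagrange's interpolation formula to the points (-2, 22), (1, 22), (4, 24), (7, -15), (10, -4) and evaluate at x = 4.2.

Lagrange interpolation formula:
P(x) = Σ yᵢ × Lᵢ(x)
where Lᵢ(x) = Π_{j≠i} (x - xⱼ)/(xᵢ - xⱼ)

L_0(4.2) = (4.2 - 1)/(-2 - 1) × (4.2 - 4)/(-2 - 4) × (4.2 - 7)/(-2 - 7) × (4.2 - 10)/(-2 - 10) = 0.005347
L_1(4.2) = (4.2 - (-2))/(1 - (-2)) × (4.2 - 4)/(1 - 4) × (4.2 - 7)/(1 - 7) × (4.2 - 10)/(1 - 10) = -0.041435
L_2(4.2) = (4.2 - (-2))/(4 - (-2)) × (4.2 - 1)/(4 - 1) × (4.2 - 7)/(4 - 7) × (4.2 - 10)/(4 - 10) = 0.994449
L_3(4.2) = (4.2 - (-2))/(7 - (-2)) × (4.2 - 1)/(7 - 1) × (4.2 - 4)/(7 - 4) × (4.2 - 10)/(7 - 10) = 0.047355
L_4(4.2) = (4.2 - (-2))/(10 - (-2)) × (4.2 - 1)/(10 - 1) × (4.2 - 4)/(10 - 4) × (4.2 - 7)/(10 - 7) = -0.005715

P(4.2) = 22×L_0(4.2) + 22×L_1(4.2) + 24×L_2(4.2) + (-15)×L_3(4.2) + (-4)×L_4(4.2)
P(4.2) = 22.385370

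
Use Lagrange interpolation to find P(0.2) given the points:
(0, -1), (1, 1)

Lagrange interpolation formula:
P(x) = Σ yᵢ × Lᵢ(x)
where Lᵢ(x) = Π_{j≠i} (x - xⱼ)/(xᵢ - xⱼ)

L_0(0.2) = (0.2 - 1)/(0 - 1) = 0.800000
L_1(0.2) = (0.2 - 0)/(1 - 0) = 0.200000

P(0.2) = (-1)×L_0(0.2) + 1×L_1(0.2)
P(0.2) = -0.600000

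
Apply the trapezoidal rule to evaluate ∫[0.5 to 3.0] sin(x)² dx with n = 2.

f(x) = sin(x)²
a = 0.5, b = 3.0, n = 2
h = (b - a)/n = 1.250000

Trapezoidal rule: (h/2)[f(x₀) + 2f(x₁) + 2f(x₂) + ... + f(xₙ)]

x_0 = 0.5000, f(x_0) = 0.229849, coefficient = 1
x_1 = 1.7500, f(x_1) = 0.968228, coefficient = 2
x_2 = 3.0000, f(x_2) = 0.019915, coefficient = 1

I ≈ (1.250000/2) × 2.186220 = 1.366388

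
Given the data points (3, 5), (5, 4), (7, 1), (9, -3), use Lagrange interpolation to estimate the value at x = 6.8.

Lagrange interpolation formula:
P(x) = Σ yᵢ × Lᵢ(x)
where Lᵢ(x) = Π_{j≠i} (x - xⱼ)/(xᵢ - xⱼ)

L_0(6.8) = (6.8 - 5)/(3 - 5) × (6.8 - 7)/(3 - 7) × (6.8 - 9)/(3 - 9) = -0.016500
L_1(6.8) = (6.8 - 3)/(5 - 3) × (6.8 - 7)/(5 - 7) × (6.8 - 9)/(5 - 9) = 0.104500
L_2(6.8) = (6.8 - 3)/(7 - 3) × (6.8 - 5)/(7 - 5) × (6.8 - 9)/(7 - 9) = 0.940500
L_3(6.8) = (6.8 - 3)/(9 - 3) × (6.8 - 5)/(9 - 5) × (6.8 - 7)/(9 - 7) = -0.028500

P(6.8) = 5×L_0(6.8) + 4×L_1(6.8) + 1×L_2(6.8) + (-3)×L_3(6.8)
P(6.8) = 1.361500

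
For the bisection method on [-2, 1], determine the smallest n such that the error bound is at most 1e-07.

We need (b-a)/2^n ≤ 1e-07
(1 - (-2))/2^n ≤ 1e-07
3/2^n ≤ 1e-07
2^n ≥ 30000000
n ≥ log₂(30000000) = 24.84
n ≥ 25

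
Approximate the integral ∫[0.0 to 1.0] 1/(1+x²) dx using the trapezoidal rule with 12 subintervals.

f(x) = 1/(1+x²)
a = 0.0, b = 1.0, n = 12
h = (b - a)/n = 0.083333

Trapezoidal rule: (h/2)[f(x₀) + 2f(x₁) + 2f(x₂) + ... + f(xₙ)]

x_0 = 0.0000, f(x_0) = 1.000000, coefficient = 1
x_1 = 0.0833, f(x_1) = 0.993103, coefficient = 2
x_2 = 0.1667, f(x_2) = 0.972973, coefficient = 2
x_3 = 0.2500, f(x_3) = 0.941176, coefficient = 2
x_4 = 0.3333, f(x_4) = 0.900000, coefficient = 2
x_5 = 0.4167, f(x_5) = 0.852071, coefficient = 2
x_6 = 0.5000, f(x_6) = 0.800000, coefficient = 2
x_7 = 0.5833, f(x_7) = 0.746114, coefficient = 2
x_8 = 0.6667, f(x_8) = 0.692308, coefficient = 2
x_9 = 0.7500, f(x_9) = 0.640000, coefficient = 2
x_10 = 0.8333, f(x_10) = 0.590164, coefficient = 2
x_11 = 0.9167, f(x_11) = 0.543396, coefficient = 2
x_12 = 1.0000, f(x_12) = 0.500000, coefficient = 1

I ≈ (0.083333/2) × 18.842611 = 0.785109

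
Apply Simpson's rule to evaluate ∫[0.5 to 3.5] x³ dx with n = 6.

f(x) = x³
a = 0.5, b = 3.5, n = 6
h = (b - a)/n = 0.500000

Simpson's rule: (h/3)[f(x₀) + 4f(x₁) + 2f(x₂) + ... + f(xₙ)]

x_0 = 0.5000, f(x_0) = 0.125000, coefficient = 1
x_1 = 1.0000, f(x_1) = 1.000000, coefficient = 4
x_2 = 1.5000, f(x_2) = 3.375000, coefficient = 2
x_3 = 2.0000, f(x_3) = 8.000000, coefficient = 4
x_4 = 2.5000, f(x_4) = 15.625000, coefficient = 2
x_5 = 3.0000, f(x_5) = 27.000000, coefficient = 4
x_6 = 3.5000, f(x_6) = 42.875000, coefficient = 1

I ≈ (0.500000/3) × 225.000000 = 37.500000
Exact value: 37.500000
Error: 0.000000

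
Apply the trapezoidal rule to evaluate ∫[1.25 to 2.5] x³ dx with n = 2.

f(x) = x³
a = 1.25, b = 2.5, n = 2
h = (b - a)/n = 0.625000

Trapezoidal rule: (h/2)[f(x₀) + 2f(x₁) + 2f(x₂) + ... + f(xₙ)]

x_0 = 1.2500, f(x_0) = 1.953125, coefficient = 1
x_1 = 1.8750, f(x_1) = 6.591797, coefficient = 2
x_2 = 2.5000, f(x_2) = 15.625000, coefficient = 1

I ≈ (0.625000/2) × 30.761719 = 9.613037
Exact value: 9.155273
Error: 0.457764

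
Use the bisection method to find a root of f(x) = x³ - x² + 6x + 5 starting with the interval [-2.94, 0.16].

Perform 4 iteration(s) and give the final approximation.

f(x) = x³ - x² + 6x + 5
Initial interval: [-2.94, 0.16]

Iteration 1:
  c_1 = (-2.940000 + 0.160000)/2 = -1.390000
  f(c_1) = f(-1.390000) = -7.957719
  f(a) × f(c) ≥ 0, new interval: [-1.390000, 0.160000]
Iteration 2:
  c_2 = (-1.390000 + 0.160000)/2 = -0.615000
  f(c_2) = f(-0.615000) = 0.699167
  f(a) × f(c) < 0, new interval: [-1.390000, -0.615000]
Iteration 3:
  c_3 = (-1.390000 + (-0.615000))/2 = -1.002500
  f(c_3) = f(-1.002500) = -3.027525
  f(a) × f(c) ≥ 0, new interval: [-1.002500, -0.615000]
Iteration 4:
  c_4 = (-1.002500 + (-0.615000))/2 = -0.808750
  f(c_4) = f(-0.808750) = -1.035561
  f(a) × f(c) ≥ 0, new interval: [-0.808750, -0.615000]

After 4 iteration(s), the approximation is c_4 = -0.808750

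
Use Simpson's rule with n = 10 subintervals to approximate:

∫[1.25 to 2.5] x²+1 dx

f(x) = x²+1
a = 1.25, b = 2.5, n = 10
h = (b - a)/n = 0.125000

Simpson's rule: (h/3)[f(x₀) + 4f(x₁) + 2f(x₂) + ... + f(xₙ)]

x_0 = 1.2500, f(x_0) = 2.562500, coefficient = 1
x_1 = 1.3750, f(x_1) = 2.890625, coefficient = 4
x_2 = 1.5000, f(x_2) = 3.250000, coefficient = 2
x_3 = 1.6250, f(x_3) = 3.640625, coefficient = 4
x_4 = 1.7500, f(x_4) = 4.062500, coefficient = 2
x_5 = 1.8750, f(x_5) = 4.515625, coefficient = 4
x_6 = 2.0000, f(x_6) = 5.000000, coefficient = 2
x_7 = 2.1250, f(x_7) = 5.515625, coefficient = 4
x_8 = 2.2500, f(x_8) = 6.062500, coefficient = 2
x_9 = 2.3750, f(x_9) = 6.640625, coefficient = 4
x_10 = 2.5000, f(x_10) = 7.250000, coefficient = 1

I ≈ (0.125000/3) × 139.375000 = 5.807292
Exact value: 5.807292
Error: 0.000000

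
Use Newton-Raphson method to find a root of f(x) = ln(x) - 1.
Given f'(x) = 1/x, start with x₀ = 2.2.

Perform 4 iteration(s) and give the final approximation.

f(x) = ln(x) - 1
f'(x) = 1/x
x₀ = 2.2

Newton-Raphson formula: x_{n+1} = x_n - f(x_n)/f'(x_n)

Iteration 1:
  f(2.200000) = -0.211543
  f'(2.200000) = 0.454545
  x_1 = 2.200000 - (-0.211543)/0.454545 = 2.665394
Iteration 2:
  f(2.665394) = -0.019648
  f'(2.665394) = 0.375179
  x_2 = 2.665394 - (-0.019648)/0.375179 = 2.717764
Iteration 3:
  f(2.717764) = -0.000191
  f'(2.717764) = 0.367950
  x_3 = 2.717764 - (-0.000191)/0.367950 = 2.718282
Iteration 4:
  f(2.718282) = 0.000000
  f'(2.718282) = 0.367879
  x_4 = 2.718282 - 0.000000/0.367879 = 2.718282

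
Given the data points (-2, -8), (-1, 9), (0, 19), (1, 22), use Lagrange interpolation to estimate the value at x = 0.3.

Lagrange interpolation formula:
P(x) = Σ yᵢ × Lᵢ(x)
where Lᵢ(x) = Π_{j≠i} (x - xⱼ)/(xᵢ - xⱼ)

L_0(0.3) = (0.3 - (-1))/(-2 - (-1)) × (0.3 - 0)/(-2 - 0) × (0.3 - 1)/(-2 - 1) = 0.045500
L_1(0.3) = (0.3 - (-2))/(-1 - (-2)) × (0.3 - 0)/(-1 - 0) × (0.3 - 1)/(-1 - 1) = -0.241500
L_2(0.3) = (0.3 - (-2))/(0 - (-2)) × (0.3 - (-1))/(0 - (-1)) × (0.3 - 1)/(0 - 1) = 1.046500
L_3(0.3) = (0.3 - (-2))/(1 - (-2)) × (0.3 - (-1))/(1 - (-1)) × (0.3 - 0)/(1 - 0) = 0.149500

P(0.3) = (-8)×L_0(0.3) + 9×L_1(0.3) + 19×L_2(0.3) + 22×L_3(0.3)
P(0.3) = 20.635000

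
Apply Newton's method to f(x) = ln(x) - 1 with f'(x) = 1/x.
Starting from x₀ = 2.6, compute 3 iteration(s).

f(x) = ln(x) - 1
f'(x) = 1/x
x₀ = 2.6

Newton-Raphson formula: x_{n+1} = x_n - f(x_n)/f'(x_n)

Iteration 1:
  f(2.600000) = -0.044489
  f'(2.600000) = 0.384615
  x_1 = 2.600000 - (-0.044489)/0.384615 = 2.715670
Iteration 2:
  f(2.715670) = -0.000961
  f'(2.715670) = 0.368233
  x_2 = 2.715670 - (-0.000961)/0.368233 = 2.718281
Iteration 3:
  f(2.718281) = 0.000000
  f'(2.718281) = 0.367880
  x_3 = 2.718281 - 0.000000/0.367880 = 2.718282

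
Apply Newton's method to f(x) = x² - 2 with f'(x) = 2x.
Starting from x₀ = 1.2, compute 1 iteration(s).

f(x) = x² - 2
f'(x) = 2x
x₀ = 1.2

Newton-Raphson formula: x_{n+1} = x_n - f(x_n)/f'(x_n)

Iteration 1:
  f(1.200000) = -0.560000
  f'(1.200000) = 2.400000
  x_1 = 1.200000 - (-0.560000)/2.400000 = 1.433333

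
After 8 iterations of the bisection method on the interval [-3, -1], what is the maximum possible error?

Bisection error bound: |error| ≤ (b-a)/2^n
|error| ≤ (-1 - (-3))/2^8 = 2/2^8
|error| ≤ 0.0078125000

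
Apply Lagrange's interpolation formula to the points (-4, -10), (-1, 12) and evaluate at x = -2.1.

Lagrange interpolation formula:
P(x) = Σ yᵢ × Lᵢ(x)
where Lᵢ(x) = Π_{j≠i} (x - xⱼ)/(xᵢ - xⱼ)

L_0(-2.1) = (-2.1 - (-1))/(-4 - (-1)) = 0.366667
L_1(-2.1) = (-2.1 - (-4))/(-1 - (-4)) = 0.633333

P(-2.1) = (-10)×L_0(-2.1) + 12×L_1(-2.1)
P(-2.1) = 3.933333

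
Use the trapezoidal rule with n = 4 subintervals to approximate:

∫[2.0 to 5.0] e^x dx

f(x) = e^x
a = 2.0, b = 5.0, n = 4
h = (b - a)/n = 0.750000

Trapezoidal rule: (h/2)[f(x₀) + 2f(x₁) + 2f(x₂) + ... + f(xₙ)]

x_0 = 2.0000, f(x_0) = 7.389056, coefficient = 1
x_1 = 2.7500, f(x_1) = 15.642632, coefficient = 2
x_2 = 3.5000, f(x_2) = 33.115452, coefficient = 2
x_3 = 4.2500, f(x_3) = 70.105412, coefficient = 2
x_4 = 5.0000, f(x_4) = 148.413159, coefficient = 1

I ≈ (0.750000/2) × 393.529208 = 147.573453
Exact value: 141.024103
Error: 6.549350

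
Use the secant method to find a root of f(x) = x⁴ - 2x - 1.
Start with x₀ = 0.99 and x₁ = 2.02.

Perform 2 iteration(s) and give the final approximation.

f(x) = x⁴ - 2x - 1
x₀ = 0.99, x₁ = 2.02

Secant formula: x_{n+1} = x_n - f(x_n)(x_n - x_{n-1})/(f(x_n) - f(x_{n-1}))

Iteration 1:
  f(0.990000) = -2.019404
  f(2.020000) = 11.609664
  x_2 = 2.020000 - 11.609664×(2.020000 - 0.990000)/(11.609664 - (-2.019404))
       = 1.142614
Iteration 2:
  f(2.020000) = 11.609664
  f(1.142614) = -1.580724
  x_3 = 1.142614 - (-1.580724)×(1.142614 - 2.020000)/(-1.580724 - 11.609664)
       = 1.247759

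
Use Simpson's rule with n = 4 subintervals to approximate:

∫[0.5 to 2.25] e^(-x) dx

f(x) = e^(-x)
a = 0.5, b = 2.25, n = 4
h = (b - a)/n = 0.437500

Simpson's rule: (h/3)[f(x₀) + 4f(x₁) + 2f(x₂) + ... + f(xₙ)]

x_0 = 0.5000, f(x_0) = 0.606531, coefficient = 1
x_1 = 0.9375, f(x_1) = 0.391606, coefficient = 4
x_2 = 1.3750, f(x_2) = 0.252840, coefficient = 2
x_3 = 1.8125, f(x_3) = 0.163246, coefficient = 4
x_4 = 2.2500, f(x_4) = 0.105399, coefficient = 1

I ≈ (0.437500/3) × 3.437014 = 0.501231
Exact value: 0.501131
Error: 0.000100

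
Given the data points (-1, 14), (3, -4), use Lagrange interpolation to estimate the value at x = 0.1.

Lagrange interpolation formula:
P(x) = Σ yᵢ × Lᵢ(x)
where Lᵢ(x) = Π_{j≠i} (x - xⱼ)/(xᵢ - xⱼ)

L_0(0.1) = (0.1 - 3)/(-1 - 3) = 0.725000
L_1(0.1) = (0.1 - (-1))/(3 - (-1)) = 0.275000

P(0.1) = 14×L_0(0.1) + (-4)×L_1(0.1)
P(0.1) = 9.050000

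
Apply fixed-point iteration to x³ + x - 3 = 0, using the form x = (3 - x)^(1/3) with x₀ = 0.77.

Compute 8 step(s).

Equation: x³ + x - 3 = 0
Fixed-point form: x = (3 - x)^(1/3)
x₀ = 0.77

x_1 = g(0.770000) = 1.306477
x_2 = g(1.306477) = 1.191966
x_3 = g(1.191966) = 1.218248
x_4 = g(1.218248) = 1.212316
x_5 = g(1.212316) = 1.213660
x_6 = g(1.213660) = 1.213356
x_7 = g(1.213356) = 1.213424
x_8 = g(1.213424) = 1.213409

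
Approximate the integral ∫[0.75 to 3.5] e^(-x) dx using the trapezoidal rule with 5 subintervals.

f(x) = e^(-x)
a = 0.75, b = 3.5, n = 5
h = (b - a)/n = 0.550000

Trapezoidal rule: (h/2)[f(x₀) + 2f(x₁) + 2f(x₂) + ... + f(xₙ)]

x_0 = 0.7500, f(x_0) = 0.472367, coefficient = 1
x_1 = 1.3000, f(x_1) = 0.272532, coefficient = 2
x_2 = 1.8500, f(x_2) = 0.157237, coefficient = 2
x_3 = 2.4000, f(x_3) = 0.090718, coefficient = 2
x_4 = 2.9500, f(x_4) = 0.052340, coefficient = 2
x_5 = 3.5000, f(x_5) = 0.030197, coefficient = 1

I ≈ (0.550000/2) × 1.648217 = 0.453260
Exact value: 0.442169
Error: 0.011091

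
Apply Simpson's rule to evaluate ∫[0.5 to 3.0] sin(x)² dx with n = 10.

f(x) = sin(x)²
a = 0.5, b = 3.0, n = 10
h = (b - a)/n = 0.250000

Simpson's rule: (h/3)[f(x₀) + 4f(x₁) + 2f(x₂) + ... + f(xₙ)]

x_0 = 0.5000, f(x_0) = 0.229849, coefficient = 1
x_1 = 0.7500, f(x_1) = 0.464631, coefficient = 4
x_2 = 1.0000, f(x_2) = 0.708073, coefficient = 2
x_3 = 1.2500, f(x_3) = 0.900572, coefficient = 4
x_4 = 1.5000, f(x_4) = 0.994996, coefficient = 2
x_5 = 1.7500, f(x_5) = 0.968228, coefficient = 4
x_6 = 2.0000, f(x_6) = 0.826822, coefficient = 2
x_7 = 2.2500, f(x_7) = 0.605398, coefficient = 4
x_8 = 2.5000, f(x_8) = 0.358169, coefficient = 2
x_9 = 2.7500, f(x_9) = 0.145665, coefficient = 4
x_10 = 3.0000, f(x_10) = 0.019915, coefficient = 1

I ≈ (0.250000/3) × 18.363863 = 1.530322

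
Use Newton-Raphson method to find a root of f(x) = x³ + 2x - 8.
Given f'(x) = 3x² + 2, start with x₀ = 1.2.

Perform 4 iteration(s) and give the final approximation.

f(x) = x³ + 2x - 8
f'(x) = 3x² + 2
x₀ = 1.2

Newton-Raphson formula: x_{n+1} = x_n - f(x_n)/f'(x_n)

Iteration 1:
  f(1.200000) = -3.872000
  f'(1.200000) = 6.320000
  x_1 = 1.200000 - (-3.872000)/6.320000 = 1.812658
Iteration 2:
  f(1.812658) = 1.581222
  f'(1.812658) = 11.857190
  x_2 = 1.812658 - 1.581222/11.857190 = 1.679303
Iteration 3:
  f(1.679303) = 0.094336
  f'(1.679303) = 10.460173
  x_3 = 1.679303 - 0.094336/10.460173 = 1.670284
Iteration 4:
  f(1.670284) = 0.000409
  f'(1.670284) = 10.369547
  x_4 = 1.670284 - 0.000409/10.369547 = 1.670245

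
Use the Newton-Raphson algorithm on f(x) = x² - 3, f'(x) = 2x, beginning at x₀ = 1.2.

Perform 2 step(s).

f(x) = x² - 3
f'(x) = 2x
x₀ = 1.2

Newton-Raphson formula: x_{n+1} = x_n - f(x_n)/f'(x_n)

Iteration 1:
  f(1.200000) = -1.560000
  f'(1.200000) = 2.400000
  x_1 = 1.200000 - (-1.560000)/2.400000 = 1.850000
Iteration 2:
  f(1.850000) = 0.422500
  f'(1.850000) = 3.700000
  x_2 = 1.850000 - 0.422500/3.700000 = 1.735811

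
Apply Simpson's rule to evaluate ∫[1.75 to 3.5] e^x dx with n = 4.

f(x) = e^x
a = 1.75, b = 3.5, n = 4
h = (b - a)/n = 0.437500

Simpson's rule: (h/3)[f(x₀) + 4f(x₁) + 2f(x₂) + ... + f(xₙ)]

x_0 = 1.7500, f(x_0) = 5.754603, coefficient = 1
x_1 = 2.1875, f(x_1) = 8.912903, coefficient = 4
x_2 = 2.6250, f(x_2) = 13.804574, coefficient = 2
x_3 = 3.0625, f(x_3) = 21.380943, coefficient = 4
x_4 = 3.5000, f(x_4) = 33.115452, coefficient = 1

I ≈ (0.437500/3) × 187.654586 = 27.366294
Exact value: 27.360849
Error: 0.005445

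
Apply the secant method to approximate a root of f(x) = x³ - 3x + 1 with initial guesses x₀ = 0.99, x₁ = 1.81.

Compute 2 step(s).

f(x) = x³ - 3x + 1
x₀ = 0.99, x₁ = 1.81

Secant formula: x_{n+1} = x_n - f(x_n)(x_n - x_{n-1})/(f(x_n) - f(x_{n-1}))

Iteration 1:
  f(0.990000) = -0.999701
  f(1.810000) = 1.499741
  x_2 = 1.810000 - 1.499741×(1.810000 - 0.990000)/(1.499741 - (-0.999701))
       = 1.317975
Iteration 2:
  f(1.810000) = 1.499741
  f(1.317975) = -0.664526
  x_3 = 1.317975 - (-0.664526)×(1.317975 - 1.810000)/(-0.664526 - 1.499741)
       = 1.469049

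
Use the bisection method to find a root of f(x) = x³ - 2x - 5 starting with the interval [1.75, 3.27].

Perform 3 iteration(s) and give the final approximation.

f(x) = x³ - 2x - 5
Initial interval: [1.75, 3.27]

Iteration 1:
  c_1 = (1.750000 + 3.270000)/2 = 2.510000
  f(c_1) = f(2.510000) = 5.793251
  f(a) × f(c) < 0, new interval: [1.750000, 2.510000]
Iteration 2:
  c_2 = (1.750000 + 2.510000)/2 = 2.130000
  f(c_2) = f(2.130000) = 0.403597
  f(a) × f(c) < 0, new interval: [1.750000, 2.130000]
Iteration 3:
  c_3 = (1.750000 + 2.130000)/2 = 1.940000
  f(c_3) = f(1.940000) = -1.578616
  f(a) × f(c) ≥ 0, new interval: [1.940000, 2.130000]

After 3 iteration(s), the approximation is c_3 = 1.940000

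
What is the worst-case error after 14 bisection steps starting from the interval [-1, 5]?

Bisection error bound: |error| ≤ (b-a)/2^n
|error| ≤ (5 - (-1))/2^14 = 6/2^14
|error| ≤ 0.0003662109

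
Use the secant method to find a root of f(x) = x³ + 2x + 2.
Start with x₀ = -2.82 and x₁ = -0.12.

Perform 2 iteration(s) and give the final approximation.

f(x) = x³ + 2x + 2
x₀ = -2.82, x₁ = -0.12

Secant formula: x_{n+1} = x_n - f(x_n)(x_n - x_{n-1})/(f(x_n) - f(x_{n-1}))

Iteration 1:
  f(-2.820000) = -26.065768
  f(-0.120000) = 1.758272
  x_2 = -0.120000 - 1.758272×(-0.120000 - (-2.820000))/(1.758272 - (-26.065768))
       = -0.290620
Iteration 2:
  f(-0.120000) = 1.758272
  f(-0.290620) = 1.394215
  x_3 = -0.290620 - 1.394215×(-0.290620 - (-0.120000))/(1.394215 - 1.758272)
       = -0.944035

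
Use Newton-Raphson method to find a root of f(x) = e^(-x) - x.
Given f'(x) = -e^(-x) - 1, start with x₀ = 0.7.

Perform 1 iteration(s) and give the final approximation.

f(x) = e^(-x) - x
f'(x) = -e^(-x) - 1
x₀ = 0.7

Newton-Raphson formula: x_{n+1} = x_n - f(x_n)/f'(x_n)

Iteration 1:
  f(0.700000) = -0.203415
  f'(0.700000) = -1.496585
  x_1 = 0.700000 - (-0.203415)/(-1.496585) = 0.564081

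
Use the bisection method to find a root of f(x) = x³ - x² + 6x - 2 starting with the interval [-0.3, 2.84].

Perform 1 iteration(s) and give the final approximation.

f(x) = x³ - x² + 6x - 2
Initial interval: [-0.3, 2.84]

Iteration 1:
  c_1 = (-0.300000 + 2.840000)/2 = 1.270000
  f(c_1) = f(1.270000) = 6.055483
  f(a) × f(c) < 0, new interval: [-0.300000, 1.270000]

After 1 iteration(s), the approximation is c_1 = 1.270000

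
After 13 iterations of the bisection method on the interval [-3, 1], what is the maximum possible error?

Bisection error bound: |error| ≤ (b-a)/2^n
|error| ≤ (1 - (-3))/2^13 = 4/2^13
|error| ≤ 0.0004882812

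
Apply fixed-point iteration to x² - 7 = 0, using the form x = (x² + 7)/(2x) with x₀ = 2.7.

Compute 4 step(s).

Equation: x² - 7 = 0
Fixed-point form: x = (x² + 7)/(2x)
x₀ = 2.7

x_1 = g(2.700000) = 2.646296
x_2 = g(2.646296) = 2.645751
x_3 = g(2.645751) = 2.645751
x_4 = g(2.645751) = 2.645751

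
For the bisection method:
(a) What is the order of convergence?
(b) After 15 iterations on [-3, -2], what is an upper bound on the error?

(a) Bisection has linear (order 1) convergence; the error is halved each step.

(b) Error bound = (b-a)/2^n = (-2 - (-3))/2^{15}
    = 1/2^{15}

(a) 1 (linear); (b) error ≤ 3.05e-05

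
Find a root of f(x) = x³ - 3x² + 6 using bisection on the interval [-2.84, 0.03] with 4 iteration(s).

f(x) = x³ - 3x² + 6
Initial interval: [-2.84, 0.03]

Iteration 1:
  c_1 = (-2.840000 + 0.030000)/2 = -1.405000
  f(c_1) = f(-1.405000) = -2.695580
  f(a) × f(c) ≥ 0, new interval: [-1.405000, 0.030000]
Iteration 2:
  c_2 = (-1.405000 + 0.030000)/2 = -0.687500
  f(c_2) = f(-0.687500) = 4.257080
  f(a) × f(c) < 0, new interval: [-1.405000, -0.687500]
Iteration 3:
  c_3 = (-1.405000 + (-0.687500))/2 = -1.046250
  f(c_3) = f(-1.046250) = 1.570817
  f(a) × f(c) < 0, new interval: [-1.405000, -1.046250]
Iteration 4:
  c_4 = (-1.405000 + (-1.046250))/2 = -1.225625
  f(c_4) = f(-1.225625) = -0.347551
  f(a) × f(c) ≥ 0, new interval: [-1.225625, -1.046250]

After 4 iteration(s), the approximation is c_4 = -1.225625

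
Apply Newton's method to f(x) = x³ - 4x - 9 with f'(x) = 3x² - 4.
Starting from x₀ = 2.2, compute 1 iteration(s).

f(x) = x³ - 4x - 9
f'(x) = 3x² - 4
x₀ = 2.2

Newton-Raphson formula: x_{n+1} = x_n - f(x_n)/f'(x_n)

Iteration 1:
  f(2.200000) = -7.152000
  f'(2.200000) = 10.520000
  x_1 = 2.200000 - (-7.152000)/10.520000 = 2.879848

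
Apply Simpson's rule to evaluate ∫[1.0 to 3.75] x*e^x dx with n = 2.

f(x) = x*e^x
a = 1.0, b = 3.75, n = 2
h = (b - a)/n = 1.375000

Simpson's rule: (h/3)[f(x₀) + 4f(x₁) + 2f(x₂) + ... + f(xₙ)]

x_0 = 1.0000, f(x_0) = 2.718282, coefficient = 1
x_1 = 2.3750, f(x_1) = 25.533656, coefficient = 4
x_2 = 3.7500, f(x_2) = 159.454058, coefficient = 1

I ≈ (1.375000/3) × 264.306965 = 121.140692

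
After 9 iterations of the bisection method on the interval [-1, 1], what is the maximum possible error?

Bisection error bound: |error| ≤ (b-a)/2^n
|error| ≤ (1 - (-1))/2^9 = 2/2^9
|error| ≤ 0.0039062500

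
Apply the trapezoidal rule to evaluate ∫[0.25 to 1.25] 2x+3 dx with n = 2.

f(x) = 2x+3
a = 0.25, b = 1.25, n = 2
h = (b - a)/n = 0.500000

Trapezoidal rule: (h/2)[f(x₀) + 2f(x₁) + 2f(x₂) + ... + f(xₙ)]

x_0 = 0.2500, f(x_0) = 3.500000, coefficient = 1
x_1 = 0.7500, f(x_1) = 4.500000, coefficient = 2
x_2 = 1.2500, f(x_2) = 5.500000, coefficient = 1

I ≈ (0.500000/2) × 18.000000 = 4.500000
Exact value: 4.500000
Error: 0.000000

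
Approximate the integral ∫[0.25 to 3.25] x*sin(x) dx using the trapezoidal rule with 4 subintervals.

f(x) = x*sin(x)
a = 0.25, b = 3.25, n = 4
h = (b - a)/n = 0.750000

Trapezoidal rule: (h/2)[f(x₀) + 2f(x₁) + 2f(x₂) + ... + f(xₙ)]

x_0 = 0.2500, f(x_0) = 0.061851, coefficient = 1
x_1 = 1.0000, f(x_1) = 0.841471, coefficient = 2
x_2 = 1.7500, f(x_2) = 1.721975, coefficient = 2
x_3 = 2.5000, f(x_3) = 1.496180, coefficient = 2
x_4 = 3.2500, f(x_4) = -0.351634, coefficient = 1

I ≈ (0.750000/2) × 7.829470 = 2.936051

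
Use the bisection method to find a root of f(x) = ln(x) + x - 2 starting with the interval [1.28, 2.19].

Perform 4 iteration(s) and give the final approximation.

f(x) = ln(x) + x - 2
Initial interval: [1.28, 2.19]

Iteration 1:
  c_1 = (1.280000 + 2.190000)/2 = 1.735000
  f(c_1) = f(1.735000) = 0.286007
  f(a) × f(c) < 0, new interval: [1.280000, 1.735000]
Iteration 2:
  c_2 = (1.280000 + 1.735000)/2 = 1.507500
  f(c_2) = f(1.507500) = -0.082047
  f(a) × f(c) ≥ 0, new interval: [1.507500, 1.735000]
Iteration 3:
  c_3 = (1.507500 + 1.735000)/2 = 1.621250
  f(c_3) = f(1.621250) = 0.104447
  f(a) × f(c) < 0, new interval: [1.507500, 1.621250]
Iteration 4:
  c_4 = (1.507500 + 1.621250)/2 = 1.564375
  f(c_4) = f(1.564375) = 0.011861
  f(a) × f(c) < 0, new interval: [1.507500, 1.564375]

After 4 iteration(s), the approximation is c_4 = 1.564375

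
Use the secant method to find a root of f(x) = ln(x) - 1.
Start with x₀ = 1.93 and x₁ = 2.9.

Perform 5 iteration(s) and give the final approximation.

f(x) = ln(x) - 1
x₀ = 1.93, x₁ = 2.9

Secant formula: x_{n+1} = x_n - f(x_n)(x_n - x_{n-1})/(f(x_n) - f(x_{n-1}))

Iteration 1:
  f(1.930000) = -0.342480
  f(2.900000) = 0.064711
  x_2 = 2.900000 - 0.064711×(2.900000 - 1.930000)/(0.064711 - (-0.342480))
       = 2.745848
Iteration 2:
  f(2.900000) = 0.064711
  f(2.745848) = 0.010090
  x_3 = 2.745848 - 0.010090×(2.745848 - 2.900000)/(0.010090 - 0.064711)
       = 2.717372
Iteration 3:
  f(2.745848) = 0.010090
  f(2.717372) = -0.000335
  x_4 = 2.717372 - (-0.000335)×(2.717372 - 2.745848)/(-0.000335 - 0.010090)
       = 2.718286
Iteration 4:
  f(2.717372) = -0.000335
  f(2.718286) = 0.000002
  x_5 = 2.718286 - 0.000002×(2.718286 - 2.717372)/(0.000002 - (-0.000335))
       = 2.718282
Iteration 5:
  f(2.718286) = 0.000002
  f(2.718282) = 0.000000
  x_6 = 2.718282 - 0.000000×(2.718282 - 2.718286)/(0.000000 - 0.000002)
       = 2.718282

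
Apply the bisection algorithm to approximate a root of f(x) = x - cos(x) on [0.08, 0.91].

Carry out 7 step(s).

f(x) = x - cos(x)
Initial interval: [0.08, 0.91]

Iteration 1:
  c_1 = (0.080000 + 0.910000)/2 = 0.495000
  f(c_1) = f(0.495000) = -0.384969
  f(a) × f(c) ≥ 0, new interval: [0.495000, 0.910000]
Iteration 2:
  c_2 = (0.495000 + 0.910000)/2 = 0.702500
  f(c_2) = f(0.702500) = -0.060729
  f(a) × f(c) ≥ 0, new interval: [0.702500, 0.910000]
Iteration 3:
  c_3 = (0.702500 + 0.910000)/2 = 0.806250
  f(c_3) = f(0.806250) = 0.114040
  f(a) × f(c) < 0, new interval: [0.702500, 0.806250]
Iteration 4:
  c_4 = (0.702500 + 0.806250)/2 = 0.754375
  f(c_4) = f(0.754375) = 0.025675
  f(a) × f(c) < 0, new interval: [0.702500, 0.754375]
Iteration 5:
  c_5 = (0.702500 + 0.754375)/2 = 0.728438
  f(c_5) = f(0.728438) = -0.017778
  f(a) × f(c) ≥ 0, new interval: [0.728438, 0.754375]
Iteration 6:
  c_6 = (0.728438 + 0.754375)/2 = 0.741406
  f(c_6) = f(0.741406) = 0.003887
  f(a) × f(c) < 0, new interval: [0.728438, 0.741406]
Iteration 7:
  c_7 = (0.728438 + 0.741406)/2 = 0.734922
  f(c_7) = f(0.734922) = -0.006961
  f(a) × f(c) ≥ 0, new interval: [0.734922, 0.741406]

After 7 iteration(s), the approximation is c_7 = 0.734922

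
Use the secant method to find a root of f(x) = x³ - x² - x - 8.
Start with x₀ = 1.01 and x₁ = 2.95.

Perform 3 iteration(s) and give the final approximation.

f(x) = x³ - x² - x - 8
x₀ = 1.01, x₁ = 2.95

Secant formula: x_{n+1} = x_n - f(x_n)(x_n - x_{n-1})/(f(x_n) - f(x_{n-1}))

Iteration 1:
  f(1.010000) = -8.999799
  f(2.950000) = 6.019875
  x_2 = 2.950000 - 6.019875×(2.950000 - 1.010000)/(6.019875 - (-8.999799))
       = 2.172449
Iteration 2:
  f(2.950000) = 6.019875
  f(2.172449) = -4.639032
  x_3 = 2.172449 - (-4.639032)×(2.172449 - 2.950000)/(-4.639032 - 6.019875)
       = 2.510860
Iteration 3:
  f(2.172449) = -4.639032
  f(2.510860) = -0.985773
  x_4 = 2.510860 - (-0.985773)×(2.510860 - 2.172449)/(-0.985773 - (-4.639032))
       = 2.602174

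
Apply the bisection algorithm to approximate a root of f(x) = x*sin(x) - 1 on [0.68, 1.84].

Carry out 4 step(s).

f(x) = x*sin(x) - 1
Initial interval: [0.68, 1.84]

Iteration 1:
  c_1 = (0.680000 + 1.840000)/2 = 1.260000
  f(c_1) = f(1.260000) = 0.199634
  f(a) × f(c) < 0, new interval: [0.680000, 1.260000]
Iteration 2:
  c_2 = (0.680000 + 1.260000)/2 = 0.970000
  f(c_2) = f(0.970000) = -0.199861
  f(a) × f(c) ≥ 0, new interval: [0.970000, 1.260000]
Iteration 3:
  c_3 = (0.970000 + 1.260000)/2 = 1.115000
  f(c_3) = f(1.115000) = 0.001171
  f(a) × f(c) < 0, new interval: [0.970000, 1.115000]
Iteration 4:
  c_4 = (0.970000 + 1.115000)/2 = 1.042500
  f(c_4) = f(1.042500) = -0.099627
  f(a) × f(c) ≥ 0, new interval: [1.042500, 1.115000]

After 4 iteration(s), the approximation is c_4 = 1.042500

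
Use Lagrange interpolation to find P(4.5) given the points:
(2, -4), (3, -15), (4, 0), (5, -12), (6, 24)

Lagrange interpolation formula:
P(x) = Σ yᵢ × Lᵢ(x)
where Lᵢ(x) = Π_{j≠i} (x - xⱼ)/(xᵢ - xⱼ)

L_0(4.5) = (4.5 - 3)/(2 - 3) × (4.5 - 4)/(2 - 4) × (4.5 - 5)/(2 - 5) × (4.5 - 6)/(2 - 6) = 0.023438
L_1(4.5) = (4.5 - 2)/(3 - 2) × (4.5 - 4)/(3 - 4) × (4.5 - 5)/(3 - 5) × (4.5 - 6)/(3 - 6) = -0.156250
L_2(4.5) = (4.5 - 2)/(4 - 2) × (4.5 - 3)/(4 - 3) × (4.5 - 5)/(4 - 5) × (4.5 - 6)/(4 - 6) = 0.703125
L_3(4.5) = (4.5 - 2)/(5 - 2) × (4.5 - 3)/(5 - 3) × (4.5 - 4)/(5 - 4) × (4.5 - 6)/(5 - 6) = 0.468750
L_4(4.5) = (4.5 - 2)/(6 - 2) × (4.5 - 3)/(6 - 3) × (4.5 - 4)/(6 - 4) × (4.5 - 5)/(6 - 5) = -0.039062

P(4.5) = (-4)×L_0(4.5) + (-15)×L_1(4.5) + 0×L_2(4.5) + (-12)×L_3(4.5) + 24×L_4(4.5)
P(4.5) = -4.312500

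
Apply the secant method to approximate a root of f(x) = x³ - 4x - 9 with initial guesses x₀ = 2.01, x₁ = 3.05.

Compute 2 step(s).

f(x) = x³ - 4x - 9
x₀ = 2.01, x₁ = 3.05

Secant formula: x_{n+1} = x_n - f(x_n)(x_n - x_{n-1})/(f(x_n) - f(x_{n-1}))

Iteration 1:
  f(2.010000) = -8.919399
  f(3.050000) = 7.172625
  x_2 = 3.050000 - 7.172625×(3.050000 - 2.010000)/(7.172625 - (-8.919399))
       = 2.586446
Iteration 2:
  f(3.050000) = 7.172625
  f(2.586446) = -2.043237
  x_3 = 2.586446 - (-2.043237)×(2.586446 - 3.050000)/(-2.043237 - 7.172625)
       = 2.689220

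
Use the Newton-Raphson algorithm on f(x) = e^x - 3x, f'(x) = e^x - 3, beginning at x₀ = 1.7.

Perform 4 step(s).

f(x) = e^x - 3x
f'(x) = e^x - 3
x₀ = 1.7

Newton-Raphson formula: x_{n+1} = x_n - f(x_n)/f'(x_n)

Iteration 1:
  f(1.700000) = 0.373947
  f'(1.700000) = 2.473947
  x_1 = 1.700000 - 0.373947/2.473947 = 1.548846
Iteration 2:
  f(1.548846) = 0.059498
  f'(1.548846) = 1.706036
  x_2 = 1.548846 - 0.059498/1.706036 = 1.513971
Iteration 3:
  f(1.513971) = 0.002829
  f'(1.513971) = 1.544741
  x_3 = 1.513971 - 0.002829/1.544741 = 1.512140
Iteration 4:
  f(1.512140) = 0.000008
  f'(1.512140) = 1.536426
  x_4 = 1.512140 - 0.000008/1.536426 = 1.512135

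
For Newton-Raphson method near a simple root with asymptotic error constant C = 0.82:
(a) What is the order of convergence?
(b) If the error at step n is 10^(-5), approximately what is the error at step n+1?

(a) Newton-Raphson has quadratic (order 2) convergence near simple roots.
    This means |e_{n+1}| ≈ C|e_n|².

(b) With |e_n| = 10^(-5) and C = 0.82:
    |e_{n+1}| ≈ 0.82 × (10^(-5))² = 0.82 × 10^(-10)

(a) 2 (quadratic); (b) |e_{n+1}| ≈ 8.200e-11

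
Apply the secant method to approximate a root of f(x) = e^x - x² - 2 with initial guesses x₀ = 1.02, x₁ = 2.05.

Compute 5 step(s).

f(x) = e^x - x² - 2
x₀ = 1.02, x₁ = 2.05

Secant formula: x_{n+1} = x_n - f(x_n)(x_n - x_{n-1})/(f(x_n) - f(x_{n-1}))

Iteration 1:
  f(1.020000) = -0.267205
  f(2.050000) = 1.565401
  x_2 = 2.050000 - 1.565401×(2.050000 - 1.020000)/(1.565401 - (-0.267205))
       = 1.170180
Iteration 2:
  f(2.050000) = 1.565401
  f(1.170180) = -0.146748
  x_3 = 1.170180 - (-0.146748)×(1.170180 - 2.050000)/(-0.146748 - 1.565401)
       = 1.245590
Iteration 3:
  f(1.170180) = -0.146748
  f(1.245590) = -0.076510
  x_4 = 1.245590 - (-0.076510)×(1.245590 - 1.170180)/(-0.076510 - (-0.146748))
       = 1.327733
Iteration 4:
  f(1.245590) = -0.076510
  f(1.327733) = 0.009607
  x_5 = 1.327733 - 0.009607×(1.327733 - 1.245590)/(0.009607 - (-0.076510))
       = 1.318570
Iteration 5:
  f(1.327733) = 0.009607
  f(1.318570) = -0.000555
  x_6 = 1.318570 - (-0.000555)×(1.318570 - 1.327733)/(-0.000555 - 0.009607)
       = 1.319070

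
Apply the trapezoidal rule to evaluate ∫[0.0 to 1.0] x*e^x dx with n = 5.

f(x) = x*e^x
a = 0.0, b = 1.0, n = 5
h = (b - a)/n = 0.200000

Trapezoidal rule: (h/2)[f(x₀) + 2f(x₁) + 2f(x₂) + ... + f(xₙ)]

x_0 = 0.0000, f(x_0) = 0.000000, coefficient = 1
x_1 = 0.2000, f(x_1) = 0.244281, coefficient = 2
x_2 = 0.4000, f(x_2) = 0.596730, coefficient = 2
x_3 = 0.6000, f(x_3) = 1.093271, coefficient = 2
x_4 = 0.8000, f(x_4) = 1.780433, coefficient = 2
x_5 = 1.0000, f(x_5) = 2.718282, coefficient = 1

I ≈ (0.200000/2) × 10.147711 = 1.014771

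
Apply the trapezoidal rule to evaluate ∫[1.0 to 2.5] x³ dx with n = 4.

f(x) = x³
a = 1.0, b = 2.5, n = 4
h = (b - a)/n = 0.375000

Trapezoidal rule: (h/2)[f(x₀) + 2f(x₁) + 2f(x₂) + ... + f(xₙ)]

x_0 = 1.0000, f(x_0) = 1.000000, coefficient = 1
x_1 = 1.3750, f(x_1) = 2.599609, coefficient = 2
x_2 = 1.7500, f(x_2) = 5.359375, coefficient = 2
x_3 = 2.1250, f(x_3) = 9.595703, coefficient = 2
x_4 = 2.5000, f(x_4) = 15.625000, coefficient = 1

I ≈ (0.375000/2) × 51.734375 = 9.700195
Exact value: 9.515625
Error: 0.184570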